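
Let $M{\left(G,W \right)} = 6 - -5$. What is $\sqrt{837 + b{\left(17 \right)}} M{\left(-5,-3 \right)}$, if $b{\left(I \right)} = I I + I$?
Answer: $33 \sqrt{127} \approx 371.89$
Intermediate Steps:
$b{\left(I \right)} = I + I^{2}$ ($b{\left(I \right)} = I^{2} + I = I + I^{2}$)
$M{\left(G,W \right)} = 11$ ($M{\left(G,W \right)} = 6 + 5 = 11$)
$\sqrt{837 + b{\left(17 \right)}} M{\left(-5,-3 \right)} = \sqrt{837 + 17 \left(1 + 17\right)} 11 = \sqrt{837 + 17 \cdot 18} \cdot 11 = \sqrt{837 + 306} \cdot 11 = \sqrt{1143} \cdot 11 = 3 \sqrt{127} \cdot 11 = 33 \sqrt{127}$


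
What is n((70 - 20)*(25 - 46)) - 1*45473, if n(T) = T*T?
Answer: 1057027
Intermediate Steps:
n(T) = T**2
n((70 - 20)*(25 - 46)) - 1*45473 = ((70 - 20)*(25 - 46))**2 - 1*45473 = (50*(-21))**2 - 45473 = (-1050)**2 - 45473 = 1102500 - 45473 = 1057027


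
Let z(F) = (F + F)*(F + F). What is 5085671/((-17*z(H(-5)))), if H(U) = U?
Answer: -5085671/1700 ≈ -2991.6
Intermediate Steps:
z(F) = 4*F² (z(F) = (2*F)*(2*F) = 4*F²)
5085671/((-17*z(H(-5)))) = 5085671/((-68*(-5)²)) = 5085671/((-68*25)) = 5085671/((-17*100)) = 5085671/(-1700) = 5085671*(-1/1700) = -5085671/1700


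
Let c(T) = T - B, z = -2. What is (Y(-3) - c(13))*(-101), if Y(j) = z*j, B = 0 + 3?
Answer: 404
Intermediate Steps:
B = 3
Y(j) = -2*j
c(T) = -3 + T (c(T) = T - 1*3 = T - 3 = -3 + T)
(Y(-3) - c(13))*(-101) = (-2*(-3) - (-3 + 13))*(-101) = (6 - 1*10)*(-101) = (6 - 10)*(-101) = -4*(-101) = 404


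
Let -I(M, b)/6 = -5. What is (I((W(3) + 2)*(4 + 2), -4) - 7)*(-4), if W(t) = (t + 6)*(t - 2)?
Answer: -92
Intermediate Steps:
W(t) = (-2 + t)*(6 + t) (W(t) = (6 + t)*(-2 + t) = (-2 + t)*(6 + t))
I(M, b) = 30 (I(M, b) = -6*(-5) = 30)
(I((W(3) + 2)*(4 + 2), -4) - 7)*(-4) = (30 - 7)*(-4) = 23*(-4) = -92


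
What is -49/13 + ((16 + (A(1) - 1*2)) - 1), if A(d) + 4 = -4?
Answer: 16/13 ≈ 1.2308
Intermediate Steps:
A(d) = -8 (A(d) = -4 - 4 = -8)
-49/13 + ((16 + (A(1) - 1*2)) - 1) = -49/13 + ((16 + (-8 - 1*2)) - 1) = -49*1/13 + ((16 + (-8 - 2)) - 1) = -49/13 + ((16 - 10) - 1) = -49/13 + (6 - 1) = -49/13 + 5 = 16/13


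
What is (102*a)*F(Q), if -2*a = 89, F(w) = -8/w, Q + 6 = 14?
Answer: 4539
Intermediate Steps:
Q = 8 (Q = -6 + 14 = 8)
a = -89/2 (a = -½*89 = -89/2 ≈ -44.500)
(102*a)*F(Q) = (102*(-89/2))*(-8/8) = -(-36312)/8 = -4539*(-1) = 4539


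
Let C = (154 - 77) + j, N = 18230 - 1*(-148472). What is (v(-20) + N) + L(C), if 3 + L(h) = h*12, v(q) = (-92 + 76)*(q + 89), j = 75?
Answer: 167419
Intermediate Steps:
v(q) = -1424 - 16*q (v(q) = -16*(89 + q) = -1424 - 16*q)
N = 166702 (N = 18230 + 148472 = 166702)
C = 152 (C = (154 - 77) + 75 = 77 + 75 = 152)
L(h) = -3 + 12*h (L(h) = -3 + h*12 = -3 + 12*h)
(v(-20) + N) + L(C) = ((-1424 - 16*(-20)) + 166702) + (-3 + 12*152) = ((-1424 + 320) + 166702) + (-3 + 1824) = (-1104 + 166702) + 1821 = 165598 + 1821 = 167419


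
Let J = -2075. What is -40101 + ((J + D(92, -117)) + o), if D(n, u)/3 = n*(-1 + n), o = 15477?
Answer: -1583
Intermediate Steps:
D(n, u) = 3*n*(-1 + n) (D(n, u) = 3*(n*(-1 + n)) = 3*n*(-1 + n))
-40101 + ((J + D(92, -117)) + o) = -40101 + ((-2075 + 3*92*(-1 + 92)) + 15477) = -40101 + ((-2075 + 3*92*91) + 15477) = -40101 + ((-2075 + 25116) + 15477) = -40101 + (23041 + 15477) = -40101 + 38518 = -1583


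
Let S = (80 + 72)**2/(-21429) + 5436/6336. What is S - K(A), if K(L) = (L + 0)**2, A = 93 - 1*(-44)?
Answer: -70788189101/3771504 ≈ -18769.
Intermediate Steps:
A = 137 (A = 93 + 44 = 137)
S = -830525/3771504 (S = 152**2*(-1/21429) + 5436*(1/6336) = 23104*(-1/21429) + 151/176 = -23104/21429 + 151/176 = -830525/3771504 ≈ -0.22021)
K(L) = L**2
S - K(A) = -830525/3771504 - 1*137**2 = -830525/3771504 - 1*18769 = -830525/3771504 - 18769 = -70788189101/3771504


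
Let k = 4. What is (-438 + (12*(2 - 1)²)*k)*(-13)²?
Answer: -65910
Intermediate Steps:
(-438 + (12*(2 - 1)²)*k)*(-13)² = (-438 + (12*(2 - 1)²)*4)*(-13)² = (-438 + (12*1²)*4)*169 = (-438 + (12*1)*4)*169 = (-438 + 12*4)*169 = (-438 + 48)*169 = -390*169 = -65910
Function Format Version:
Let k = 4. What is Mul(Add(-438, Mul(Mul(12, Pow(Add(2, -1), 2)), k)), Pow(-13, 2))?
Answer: -65910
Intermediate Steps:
Mul(Add(-438, Mul(Mul(12, Pow(Add(2, -1), 2)), k)), Pow(-13, 2)) = Mul(Add(-438, Mul(Mul(12, Pow(Add(2, -1), 2)), 4)), Pow(-13, 2)) = Mul(Add(-438, Mul(Mul(12, Pow(1, 2)), 4)), 169) = Mul(Add(-438, Mul(Mul(12, 1), 4)), 169) = Mul(Add(-438, Mul(12, 4)), 169) = Mul(Add(-438, 48), 169) = Mul(-390, 169) = -65910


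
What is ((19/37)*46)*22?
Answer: 19228/37 ≈ 519.68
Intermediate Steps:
((19/37)*46)*22 = (874/37)*22 = 19228/37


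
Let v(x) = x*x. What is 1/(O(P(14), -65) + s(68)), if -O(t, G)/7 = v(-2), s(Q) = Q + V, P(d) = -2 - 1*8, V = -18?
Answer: 1/22 ≈ 0.045455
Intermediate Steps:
P(d) = -10 (P(d) = -2 - 8 = -10)
s(Q) = -18 + Q (s(Q) = Q - 18 = -18 + Q)
v(x) = x**2
O(t, G) = -28 (O(t, G) = -7*(-2)**2 = -7*4 = -28)
1/(O(P(14), -65) + s(68)) = 1/(-28 + (-18 + 68)) = 1/(-28 + 50) = 1/22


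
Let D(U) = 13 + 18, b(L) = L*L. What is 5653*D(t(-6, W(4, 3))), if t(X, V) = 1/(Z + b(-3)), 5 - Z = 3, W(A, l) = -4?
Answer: 175243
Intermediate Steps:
b(L) = L²
Z = 2 (Z = 5 - 1*3 = 5 - 3 = 2)
t(X, V) = 1/11 (t(X, V) = 1/(2 + (-3)²) = 1/(2 + 9) = 1/11)
D(U) = 31
5653*D(t(-6, W(4, 3))) = 5653*31 = 175243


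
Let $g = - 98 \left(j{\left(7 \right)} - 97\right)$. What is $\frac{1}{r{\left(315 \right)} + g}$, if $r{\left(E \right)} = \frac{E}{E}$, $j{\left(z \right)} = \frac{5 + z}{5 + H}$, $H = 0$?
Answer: $\frac{5}{46359} \approx 0.00010785$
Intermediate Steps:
$j{\left(z \right)} = 1 + \frac{z}{5}$ ($j{\left(z \right)} = \frac{5 + z}{5 + 0} = \frac{5 + z}{5} = \left(5 + z\right) \frac{1}{5} = 1 + \frac{z}{5}$)
$g = \frac{46354}{5}$ ($g = - 98 \left(\left(1 + \frac{1}{5} \cdot 7\right) - 97\right) = - 98 \left(\left(1 + \frac{7}{5}\right) - 97\right) = - 98 \left(\frac{12}{5} - 97\right) = \left(-98\right) \left(- \frac{473}{5}\right) = \frac{46354}{5} \approx 9270.8$)
$r{\left(E \right)} = 1$
$\frac{1}{r{\left(315 \right)} + g} = \frac{1}{1 + \frac{46354}{5}} = \frac{1}{\frac{46359}{5}} = \frac{5}{46359}$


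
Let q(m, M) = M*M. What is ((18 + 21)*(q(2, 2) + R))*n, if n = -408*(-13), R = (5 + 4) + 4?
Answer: 3516552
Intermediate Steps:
q(m, M) = M²
R = 13 (R = 9 + 4 = 13)
n = 5304
((18 + 21)*(q(2, 2) + R))*n = ((18 + 21)*(2² + 13))*5304 = (39*(4 + 13))*5304 = (39*17)*5304 = 663*5304 = 3516552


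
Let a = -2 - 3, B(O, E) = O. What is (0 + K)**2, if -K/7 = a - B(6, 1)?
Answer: 5929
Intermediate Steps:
a = -5
K = 77 (K = -7*(-5 - 1*6) = -7*(-5 - 6) = -7*(-11) = 77)
(0 + K)**2 = (0 + 77)**2 = 77**2 = 5929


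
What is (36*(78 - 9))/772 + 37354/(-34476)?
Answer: 7100137/3326934 ≈ 2.1341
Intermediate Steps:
(36*(78 - 9))/772 + 37354/(-34476) = (36*69)*(1/772) + 37354*(-1/34476) = 2484*(1/772) - 18677/17238 = 621/193 - 18677/17238 = 7100137/3326934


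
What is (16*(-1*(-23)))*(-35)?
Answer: -12880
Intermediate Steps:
(16*(-1*(-23)))*(-35) = (16*23)*(-35) = 368*(-35) = -12880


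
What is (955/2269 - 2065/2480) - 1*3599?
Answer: -4050864393/1125424 ≈ -3599.4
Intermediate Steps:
(955/2269 - 2065/2480) - 1*3599 = (955*(1/2269) - 2065*1/2480) - 3599 = (955/2269 - 413/496) - 3599 = -463417/1125424 - 3599 = -4050864393/1125424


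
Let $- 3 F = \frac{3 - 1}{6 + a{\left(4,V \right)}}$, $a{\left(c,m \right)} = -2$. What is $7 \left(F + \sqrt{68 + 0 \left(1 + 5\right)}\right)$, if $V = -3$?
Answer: $- \frac{7}{6} + 14 \sqrt{17} \approx 56.557$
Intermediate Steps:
$F = - \frac{1}{6}$ ($F = - \frac{\left(3 - 1\right) \frac{1}{6 - 2}}{3} = - \frac{2 \cdot \frac{1}{4}}{3} = \left(- \frac{1}{3}\right) \frac{1}{2} = - \frac{1}{6} \approx -0.16667$)
$7 \left(F + \sqrt{68 + 0 \left(1 + 5\right)}\right) = 7 \left(- \frac{1}{6} + \sqrt{68 + 0 \left(1 + 5\right)}\right) = 7 \left(- \frac{1}{6} + \sqrt{68 + 0 \cdot 6}\right) = 7 \left(- \frac{1}{6} + \sqrt{68 + 0}\right) = 7 \left(- \frac{1}{6} + \sqrt{68}\right) = 7 \left(- \frac{1}{6} + 2 \sqrt{17}\right) = - \frac{7}{6} + 14 \sqrt{17}$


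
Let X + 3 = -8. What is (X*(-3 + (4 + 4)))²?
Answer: 3025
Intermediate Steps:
X = -11 (X = -3 - 8 = -11)
(X*(-3 + (4 + 4)))² = (-11*(-3 + (4 + 4)))² = (-11*(-3 + 8))² = (-11*5)² = (-55)² = 3025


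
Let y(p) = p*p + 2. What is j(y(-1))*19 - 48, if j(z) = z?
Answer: 9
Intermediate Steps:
y(p) = 2 + p² (y(p) = p² + 2 = 2 + p²)
j(y(-1))*19 - 48 = (2 + (-1)²)*19 - 48 = (2 + 1)*19 - 48 = 3*19 - 48 = 57 - 48 = 9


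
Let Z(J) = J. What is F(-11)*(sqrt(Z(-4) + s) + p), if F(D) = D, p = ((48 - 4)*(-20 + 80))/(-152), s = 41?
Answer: 3630/19 - 11*sqrt(37) ≈ 124.14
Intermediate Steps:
p = -330/19 (p = (44*60)*(-1/152) = 2640*(-1/152) = -330/19 ≈ -17.368)
F(-11)*(sqrt(Z(-4) + s) + p) = -11*(sqrt(-4 + 41) - 330/19) = -11*(sqrt(37) - 330/19) = -11*(-330/19 + sqrt(37)) = 3630/19 - 11*sqrt(37)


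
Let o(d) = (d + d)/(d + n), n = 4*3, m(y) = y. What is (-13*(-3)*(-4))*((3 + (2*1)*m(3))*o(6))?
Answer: -936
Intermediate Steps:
n = 12
o(d) = 2*d/(12 + d) (o(d) = (d + d)/(d + 12) = (2*d)/(12 + d) = 2*d/(12 + d))
(-13*(-3)*(-4))*((3 + (2*1)*m(3))*o(6)) = (-13*(-3)*(-4))*((3 + (2*1)*3)*(2*6/(12 + 6))) = (39*(-4))*((3 + 2*3)*(2*6/18)) = -156*(3 + 6)*2*6*(1/18) = -1404*2/3 = -156*6 = -936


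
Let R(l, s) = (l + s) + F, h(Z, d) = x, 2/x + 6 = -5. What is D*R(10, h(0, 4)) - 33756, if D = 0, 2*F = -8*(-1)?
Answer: -33756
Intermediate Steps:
x = -2/11 (x = 2/(-6 - 5) = 2/(-11) = 2*(-1/11) = -2/11 ≈ -0.18182)
F = 4 (F = (-8*(-1))/2 = (1/2)*8 = 4)
h(Z, d) = -2/11
R(l, s) = 4 + l + s (R(l, s) = (l + s) + 4 = 4 + l + s)
D*R(10, h(0, 4)) - 33756 = 0*(4 + 10 - 2/11) - 33756 = 0*(152/11) - 33756 = 0 - 33756 = -33756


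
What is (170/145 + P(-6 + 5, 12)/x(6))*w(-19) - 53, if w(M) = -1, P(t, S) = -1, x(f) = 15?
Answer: -23536/435 ≈ -54.106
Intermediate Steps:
(170/145 + P(-6 + 5, 12)/x(6))*w(-19) - 53 = (170/145 - 1/15)*(-1) - 53 = (170*(1/145) - 1*1/15)*(-1) - 53 = (34/29 - 1/15)*(-1) - 53 = (481/435)*(-1) - 53 = -481/435 - 53 = -23536/435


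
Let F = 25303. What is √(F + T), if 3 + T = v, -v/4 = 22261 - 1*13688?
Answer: 4*I*√562 ≈ 94.826*I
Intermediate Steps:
v = -34292 (v = -4*(22261 - 1*13688) = -4*(22261 - 13688) = -4*8573 = -34292)
T = -34295 (T = -3 - 34292 = -34295)
√(F + T) = √(25303 - 34295) = √(-8992) = 4*I*√562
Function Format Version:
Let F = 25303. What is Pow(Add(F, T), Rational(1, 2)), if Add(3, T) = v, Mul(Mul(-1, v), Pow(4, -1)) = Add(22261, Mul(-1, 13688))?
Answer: Mul(4, I, Pow(562, Rational(1, 2))) ≈ Mul(94.826, I)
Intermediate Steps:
v = -34292 (v = Mul(-4, Add(22261, Mul(-1, 13688))) = Mul(-4, Add(22261, -13688)) = Mul(-4, 8573) = -34292)
T = -34295 (T = Add(-3, -34292) = -34295)
Pow(Add(F, T), Rational(1, 2)) = Pow(Add(25303, -34295), Rational(1, 2)) = Pow(-8992, Rational(1, 2)) = Mul(4, I, Pow(562, Rational(1, 2)))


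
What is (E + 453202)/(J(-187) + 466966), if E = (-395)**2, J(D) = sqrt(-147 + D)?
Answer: 142244147641/109028622745 - 609227*I*sqrt(334)/218057245490 ≈ 1.3046 - 5.106e-5*I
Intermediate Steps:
E = 156025
(E + 453202)/(J(-187) + 466966) = (156025 + 453202)/(sqrt(-147 - 187) + 466966) = 609227/(sqrt(-334) + 466966) = 609227/(I*sqrt(334) + 466966) = 609227/(466966 + I*sqrt(334))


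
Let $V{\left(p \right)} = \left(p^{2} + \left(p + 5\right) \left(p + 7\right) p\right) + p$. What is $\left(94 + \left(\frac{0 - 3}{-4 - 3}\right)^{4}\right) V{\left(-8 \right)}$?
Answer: $\frac{7224800}{2401} \approx 3009.1$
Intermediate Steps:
$V{\left(p \right)} = p + p^{2} + p \left(5 + p\right) \left(7 + p\right)$ ($V{\left(p \right)} = \left(p^{2} + \left(5 + p\right) \left(7 + p\right) p\right) + p = \left(p^{2} + p \left(5 + p\right) \left(7 + p\right)\right) + p = p + p^{2} + p \left(5 + p\right) \left(7 + p\right)$)
$\left(94 + \left(\frac{0 - 3}{-4 - 3}\right)^{4}\right) V{\left(-8 \right)} = \left(94 + \left(\frac{0 - 3}{-4 - 3}\right)^{4}\right) \left(- 8 \left(36 + \left(-8\right)^{2} + 13 \left(-8\right)\right)\right) = \left(94 + \left(- \frac{3}{-7}\right)^{4}\right) \left(- 8 \left(36 + 64 - 104\right)\right) = \left(94 + \left(\left(-3\right) \left(- \frac{1}{7}\right)\right)^{4}\right) \left(\left(-8\right) \left(-4\right)\right) = \left(94 + \left(\frac{3}{7}\right)^{4}\right) 32 = \left(94 + \frac{81}{2401}\right) 32 = \frac{225775}{2401} \cdot 32 = \frac{7224800}{2401}$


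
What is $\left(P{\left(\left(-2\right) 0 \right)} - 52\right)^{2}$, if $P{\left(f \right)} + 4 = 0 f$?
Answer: $3136$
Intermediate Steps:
$P{\left(f \right)} = -4$ ($P{\left(f \right)} = -4 + 0 f = -4 + 0 = -4$)
$\left(P{\left(\left(-2\right) 0 \right)} - 52\right)^{2} = \left(-4 - 52\right)^{2} = \left(-56\right)^{2} = 3136$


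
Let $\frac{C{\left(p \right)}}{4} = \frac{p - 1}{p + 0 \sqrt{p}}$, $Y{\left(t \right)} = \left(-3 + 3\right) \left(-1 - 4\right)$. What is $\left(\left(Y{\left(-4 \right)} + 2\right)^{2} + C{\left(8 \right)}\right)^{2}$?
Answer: $\frac{225}{4} \approx 56.25$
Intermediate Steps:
$Y{\left(t \right)} = 0$ ($Y{\left(t \right)} = 0 \left(-5\right) = 0$)
$C{\left(p \right)} = \frac{4 \left(-1 + p\right)}{p}$ ($C{\left(p \right)} = 4 \frac{p - 1}{p + 0 \sqrt{p}} = 4 \frac{-1 + p}{p + 0} = 4 \frac{-1 + p}{p} = \frac{4 \left(-1 + p\right)}{p}$)
$\left(\left(Y{\left(-4 \right)} + 2\right)^{2} + C{\left(8 \right)}\right)^{2} = \left(\left(0 + 2\right)^{2} + \left(4 - \frac{4}{8}\right)\right)^{2} = \left(2^{2} + \left(4 - \frac{1}{2}\right)\right)^{2} = \left(4 + \left(4 - \frac{1}{2}\right)\right)^{2} = \left(4 + \frac{7}{2}\right)^{2} = \left(\frac{15}{2}\right)^{2} = \frac{225}{4}$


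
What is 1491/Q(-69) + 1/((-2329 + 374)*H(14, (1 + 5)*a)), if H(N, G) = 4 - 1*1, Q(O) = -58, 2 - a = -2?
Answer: -8744773/340170 ≈ -25.707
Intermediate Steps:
a = 4 (a = 2 - 1*(-2) = 2 + 2 = 4)
H(N, G) = 3 (H(N, G) = 4 - 1 = 3)
1491/Q(-69) + 1/((-2329 + 374)*H(14, (1 + 5)*a)) = 1491/(-58) + 1/((-2329 + 374)*3) = 1491*(-1/58) + (1/3)/(-1955) = -1491/58 - 1/1955*1/3 = -1491/58 - 1/5865 = -8744773/340170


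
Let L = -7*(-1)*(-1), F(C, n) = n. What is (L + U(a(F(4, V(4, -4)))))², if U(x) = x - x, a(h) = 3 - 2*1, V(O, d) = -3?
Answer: 49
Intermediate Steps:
a(h) = 1 (a(h) = 3 - 2 = 1)
U(x) = 0
L = -7 (L = 7*(-1) = -7)
(L + U(a(F(4, V(4, -4)))))² = (-7 + 0)² = (-7)² = 49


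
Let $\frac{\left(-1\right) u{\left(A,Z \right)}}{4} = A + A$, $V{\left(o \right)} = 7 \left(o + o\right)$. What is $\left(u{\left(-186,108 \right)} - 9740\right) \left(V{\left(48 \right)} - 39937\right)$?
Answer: $324014780$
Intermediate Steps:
$V{\left(o \right)} = 14 o$ ($V{\left(o \right)} = 7 \cdot 2 o = 14 o$)
$u{\left(A,Z \right)} = - 8 A$ ($u{\left(A,Z \right)} = - 4 \left(A + A\right) = - 4 \cdot 2 A = - 8 A$)
$\left(u{\left(-186,108 \right)} - 9740\right) \left(V{\left(48 \right)} - 39937\right) = \left(\left(-8\right) \left(-186\right) - 9740\right) \left(14 \cdot 48 - 39937\right) = \left(1488 - 9740\right) \left(672 - 39937\right) = \left(1488 - 9740\right) \left(-39265\right) = \left(-8252\right) \left(-39265\right) = 324014780$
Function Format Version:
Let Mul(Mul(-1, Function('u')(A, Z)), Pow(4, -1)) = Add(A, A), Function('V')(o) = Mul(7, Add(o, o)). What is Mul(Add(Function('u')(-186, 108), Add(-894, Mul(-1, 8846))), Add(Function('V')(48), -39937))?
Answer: 324014780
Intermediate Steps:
Function('V')(o) = Mul(14, o) (Function('V')(o) = Mul(7, Mul(2, o)) = Mul(14, o))
Function('u')(A, Z) = Mul(-8, A) (Function('u')(A, Z) = Mul(-4, Add(A, A)) = Mul(-4, Mul(2, A)) = Mul(-8, A))
Mul(Add(Function('u')(-186, 108), Add(-894, Mul(-1, 8846))), Add(Function('V')(48), -39937)) = Mul(Add(Mul(-8, -186), Add(-894, Mul(-1, 8846))), Add(Mul(14, 48), -39937)) = Mul(Add(1488, Add(-894, -8846)), Add(672, -39937)) = Mul(Add(1488, -9740), -39265) = Mul(-8252, -39265) = 324014780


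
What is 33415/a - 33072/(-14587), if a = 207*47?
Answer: 809182093/141916923 ≈ 5.7018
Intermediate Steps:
a = 9729
33415/a - 33072/(-14587) = 33415/9729 - 33072/(-14587) = 33415*(1/9729) - 33072*(-1/14587) = 33415/9729 + 33072/14587 = 809182093/141916923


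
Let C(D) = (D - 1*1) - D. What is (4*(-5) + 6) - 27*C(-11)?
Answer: 13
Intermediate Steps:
C(D) = -1 (C(D) = (D - 1) - D = (-1 + D) - D = -1)
(4*(-5) + 6) - 27*C(-11) = (4*(-5) + 6) - 27*(-1) = (-20 + 6) + 27 = -14 + 27 = 13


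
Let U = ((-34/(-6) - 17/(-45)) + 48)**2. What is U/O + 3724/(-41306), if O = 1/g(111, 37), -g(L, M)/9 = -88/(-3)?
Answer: -565769339494/733725 ≈ -7.7109e+5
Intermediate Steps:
g(L, M) = -264 (g(L, M) = -(-792)/(-3) = -(-792)*(-1)/3 = -9*88/3 = -264)
O = -1/264 (O = 1/(-264) = -1/264 ≈ -0.0037879)
U = 5914624/2025 (U = ((-34*(-1/6) - 17*(-1/45)) + 48)**2 = ((17/3 + 17/45) + 48)**2 = (272/45 + 48)**2 = (2432/45)**2 = 5914624/2025 ≈ 2920.8)
U/O + 3724/(-41306) = 5914624/(2025*(-1/264)) + 3724/(-41306) = (5914624/2025)*(-264) + 3724*(-1/41306) = -520486912/675 - 98/1087 = -565769339494/733725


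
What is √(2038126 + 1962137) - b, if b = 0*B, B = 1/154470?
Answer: √4000263 ≈ 2000.1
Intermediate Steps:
B = 1/154470 ≈ 6.4737e-6
b = 0 (b = 0*(1/154470) = 0)
√(2038126 + 1962137) - b = √(2038126 + 1962137) - 1*0 = √4000263 + 0 = √4000263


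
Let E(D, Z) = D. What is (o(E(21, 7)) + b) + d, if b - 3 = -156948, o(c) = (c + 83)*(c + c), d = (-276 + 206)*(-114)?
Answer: -144597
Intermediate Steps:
d = 7980 (d = -70*(-114) = 7980)
o(c) = 2*c*(83 + c) (o(c) = (83 + c)*(2*c) = 2*c*(83 + c))
b = -156945 (b = 3 - 156948 = -156945)
(o(E(21, 7)) + b) + d = (2*21*(83 + 21) - 156945) + 7980 = (2*21*104 - 156945) + 7980 = (4368 - 156945) + 7980 = -152577 + 7980 = -144597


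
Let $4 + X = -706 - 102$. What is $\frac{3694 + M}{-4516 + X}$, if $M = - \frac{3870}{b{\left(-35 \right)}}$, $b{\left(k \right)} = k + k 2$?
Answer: $- \frac{6529}{9324} \approx -0.70024$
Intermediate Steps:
$b{\left(k \right)} = 3 k$ ($b{\left(k \right)} = k + 2 k = 3 k$)
$X = -812$ ($X = -4 - 808 = -812$)
$M = \frac{258}{7}$ ($M = - \frac{3870}{3 \left(-35\right)} = - \frac{3870}{-105} = \left(-3870\right) \left(- \frac{1}{105}\right) = \frac{258}{7} \approx 36.857$)
$\frac{3694 + M}{-4516 + X} = \frac{3694 + \frac{258}{7}}{-4516 - 812} = \frac{26116}{7 \left(-5328\right)} = \frac{26116}{7} \left(- \frac{1}{5328}\right) = - \frac{6529}{9324}$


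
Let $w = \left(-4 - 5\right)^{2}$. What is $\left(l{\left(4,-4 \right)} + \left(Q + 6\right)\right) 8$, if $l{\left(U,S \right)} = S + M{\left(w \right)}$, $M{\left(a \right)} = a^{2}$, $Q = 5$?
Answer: $52544$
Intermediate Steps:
$w = 81$ ($w = \left(-9\right)^{2} = 81$)
$l{\left(U,S \right)} = 6561 + S$ ($l{\left(U,S \right)} = S + 81^{2} = S + 6561 = 6561 + S$)
$\left(l{\left(4,-4 \right)} + \left(Q + 6\right)\right) 8 = \left(\left(6561 - 4\right) + \left(5 + 6\right)\right) 8 = \left(6557 + 11\right) 8 = 6568 \cdot 8 = 52544$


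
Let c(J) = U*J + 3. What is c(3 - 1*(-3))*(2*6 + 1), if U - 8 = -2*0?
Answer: 663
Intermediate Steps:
U = 8 (U = 8 - 2*0 = 8 + 0 = 8)
c(J) = 3 + 8*J (c(J) = 8*J + 3 = 3 + 8*J)
c(3 - 1*(-3))*(2*6 + 1) = (3 + 8*(3 - 1*(-3)))*(2*6 + 1) = (3 + 8*(3 + 3))*(12 + 1) = (3 + 8*6)*13 = (3 + 48)*13 = 51*13 = 663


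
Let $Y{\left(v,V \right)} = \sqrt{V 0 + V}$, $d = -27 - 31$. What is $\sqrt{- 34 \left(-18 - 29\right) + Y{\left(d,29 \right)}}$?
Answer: $\sqrt{1598 + \sqrt{29}} \approx 40.042$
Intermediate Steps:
$d = -58$ ($d = -27 - 31 = -58$)
$Y{\left(v,V \right)} = \sqrt{V}$ ($Y{\left(v,V \right)} = \sqrt{0 + V} = \sqrt{V}$)
$\sqrt{- 34 \left(-18 - 29\right) + Y{\left(d,29 \right)}} = \sqrt{- 34 \left(-18 - 29\right) + \sqrt{29}} = \sqrt{\left(-34\right) \left(-47\right) + \sqrt{29}} = \sqrt{1598 + \sqrt{29}}$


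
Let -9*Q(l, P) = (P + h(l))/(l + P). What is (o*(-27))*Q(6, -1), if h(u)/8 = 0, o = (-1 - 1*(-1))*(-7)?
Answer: 0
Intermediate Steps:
o = 0 (o = (-1 + 1)*(-7) = 0*(-7) = 0)
h(u) = 0 (h(u) = 8*0 = 0)
Q(l, P) = -P/(9*(P + l)) (Q(l, P) = -(P + 0)/(9*(l + P)) = -P/(9*(P + l)))
(o*(-27))*Q(6, -1) = (0*(-27))*(-1*(-1)/(9*(-1) + 9*6)) = 0*(-1*(-1)/(-9 + 54)) = 0*(-1*(-1)/45) = 0*(-1*(-1)*1/45) = 0*(1/45) = 0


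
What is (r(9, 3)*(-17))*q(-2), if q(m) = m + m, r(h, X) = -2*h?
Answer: -1224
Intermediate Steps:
q(m) = 2*m
(r(9, 3)*(-17))*q(-2) = (-2*9*(-17))*(2*(-2)) = -18*(-17)*(-4) = 306*(-4) = -1224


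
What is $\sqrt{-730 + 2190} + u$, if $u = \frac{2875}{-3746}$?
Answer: $- \frac{2875}{3746} + 2 \sqrt{365} \approx 37.442$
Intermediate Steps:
$u = - \frac{2875}{3746}$ ($u = 2875 \left(- \frac{1}{3746}\right) = - \frac{2875}{3746} \approx -0.76749$)
$\sqrt{-730 + 2190} + u = \sqrt{-730 + 2190} - \frac{2875}{3746} = \sqrt{1460} - \frac{2875}{3746} = 2 \sqrt{365} - \frac{2875}{3746} = - \frac{2875}{3746} + 2 \sqrt{365}$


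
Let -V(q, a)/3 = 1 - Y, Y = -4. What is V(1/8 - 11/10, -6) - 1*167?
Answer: -182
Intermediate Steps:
V(q, a) = -15 (V(q, a) = -3*(1 - 1*(-4)) = -3*(1 + 4) = -3*5 = -15)
V(1/8 - 11/10, -6) - 1*167 = -15 - 1*167 = -15 - 167 = -182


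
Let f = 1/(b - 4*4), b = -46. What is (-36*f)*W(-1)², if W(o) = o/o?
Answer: 18/31 ≈ 0.58065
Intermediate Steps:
W(o) = 1
f = -1/62 (f = 1/(-46 - 4*4) = 1/(-46 - 16) = 1/(-62) = -1/62 ≈ -0.016129)
(-36*f)*W(-1)² = -36*(-1/62)*1² = (18/31)*1 = 18/31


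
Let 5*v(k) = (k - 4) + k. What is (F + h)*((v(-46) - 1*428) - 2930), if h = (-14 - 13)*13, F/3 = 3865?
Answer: -189866184/5 ≈ -3.7973e+7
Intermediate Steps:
F = 11595 (F = 3*3865 = 11595)
v(k) = -⅘ + 2*k/5 (v(k) = ((k - 4) + k)/5 = ((-4 + k) + k)/5 = (-4 + 2*k)/5 = -⅘ + 2*k/5)
h = -351 (h = -27*13 = -351)
(F + h)*((v(-46) - 1*428) - 2930) = (11595 - 351)*(((-⅘ + (⅖)*(-46)) - 1*428) - 2930) = 11244*(((-⅘ - 92/5) - 428) - 2930) = 11244*((-96/5 - 428) - 2930) = 11244*(-2236/5 - 2930) = 11244*(-16886/5) = -189866184/5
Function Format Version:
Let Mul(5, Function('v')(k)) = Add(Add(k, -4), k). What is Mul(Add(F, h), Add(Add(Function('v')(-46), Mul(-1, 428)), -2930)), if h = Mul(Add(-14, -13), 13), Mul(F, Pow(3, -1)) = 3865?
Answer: Rational(-189866184, 5) ≈ -3.7973e+7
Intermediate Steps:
F = 11595 (F = Mul(3, 3865) = 11595)
Function('v')(k) = Add(Rational(-4, 5), Mul(Rational(2, 5), k)) (Function('v')(k) = Mul(Rational(1, 5), Add(Add(k, -4), k)) = Mul(Rational(1, 5), Add(Add(-4, k), k)) = Mul(Rational(1, 5), Add(-4, Mul(2, k))) = Add(Rational(-4, 5), Mul(Rational(2, 5), k)))
h = -351 (h = Mul(-27, 13) = -351)
Mul(Add(F, h), Add(Add(Function('v')(-46), Mul(-1, 428)), -2930)) = Mul(Add(11595, -351), Add(Add(Add(Rational(-4, 5), Mul(Rational(2, 5), -46)), Mul(-1, 428)), -2930)) = Mul(11244, Add(Add(Add(Rational(-4, 5), Rational(-92, 5)), -428), -2930)) = Mul(11244, Add(Add(Rational(-96, 5), -428), -2930)) = Mul(11244, Add(Rational(-2236, 5), -2930)) = Mul(11244, Rational(-16886, 5)) = Rational(-189866184, 5)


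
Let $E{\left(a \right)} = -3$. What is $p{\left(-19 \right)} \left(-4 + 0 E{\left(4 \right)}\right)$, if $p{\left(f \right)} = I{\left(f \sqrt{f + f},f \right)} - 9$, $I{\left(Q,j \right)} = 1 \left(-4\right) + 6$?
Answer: $28$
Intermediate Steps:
$I{\left(Q,j \right)} = 2$ ($I{\left(Q,j \right)} = -4 + 6 = 2$)
$p{\left(f \right)} = -7$ ($p{\left(f \right)} = 2 - 9 = -7$)
$p{\left(-19 \right)} \left(-4 + 0 E{\left(4 \right)}\right) = - 7 \left(-4 + 0 \left(-3\right)\right) = - 7 \left(-4 + 0\right) = \left(-7\right) \left(-4\right) = 28$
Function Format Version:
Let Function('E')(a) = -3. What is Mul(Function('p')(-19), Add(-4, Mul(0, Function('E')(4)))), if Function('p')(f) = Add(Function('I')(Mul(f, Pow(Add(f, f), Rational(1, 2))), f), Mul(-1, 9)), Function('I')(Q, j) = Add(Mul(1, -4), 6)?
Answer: 28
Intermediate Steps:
Function('I')(Q, j) = 2 (Function('I')(Q, j) = Add(-4, 6) = 2)
Function('p')(f) = -7 (Function('p')(f) = Add(2, Mul(-1, 9)) = Add(2, -9) = -7)
Mul(Function('p')(-19), Add(-4, Mul(0, Function('E')(4)))) = Mul(-7, Add(-4, Mul(0, -3))) = Mul(-7, Add(-4, 0)) = Mul(-7, -4) = 28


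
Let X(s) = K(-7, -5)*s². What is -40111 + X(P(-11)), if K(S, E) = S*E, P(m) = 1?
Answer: -40076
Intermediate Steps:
K(S, E) = E*S
X(s) = 35*s² (X(s) = (-5*(-7))*s² = 35*s²)
-40111 + X(P(-11)) = -40111 + 35*1² = -40111 + 35*1 = -40111 + 35 = -40076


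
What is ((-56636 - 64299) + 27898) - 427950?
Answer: -520987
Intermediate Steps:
((-56636 - 64299) + 27898) - 427950 = (-120935 + 27898) - 427950 = -93037 - 427950 = -520987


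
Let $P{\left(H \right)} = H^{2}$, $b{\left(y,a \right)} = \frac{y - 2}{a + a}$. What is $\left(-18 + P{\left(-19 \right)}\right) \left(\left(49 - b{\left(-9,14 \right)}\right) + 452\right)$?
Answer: $\frac{687911}{4} \approx 1.7198 \cdot 10^{5}$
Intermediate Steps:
$b{\left(y,a \right)} = \frac{-2 + y}{2 a}$
$\left(-18 + P{\left(-19 \right)}\right) \left(\left(49 - b{\left(-9,14 \right)}\right) + 452\right) = \left(-18 + \left(-19\right)^{2}\right) \left(\left(49 - \frac{-2 - 9}{2 \cdot 14}\right) + 452\right) = \left(-18 + 361\right) \left(\left(49 - \frac{1}{2} \cdot \frac{1}{14} \left(-11\right)\right) + 452\right) = 343 \left(\left(49 - - \frac{11}{28}\right) + 452\right) = 343 \left(\left(49 + \frac{11}{28}\right) + 452\right) = 343 \left(\frac{1383}{28} + 452\right) = 343 \cdot \frac{14039}{28} = \frac{687911}{4}$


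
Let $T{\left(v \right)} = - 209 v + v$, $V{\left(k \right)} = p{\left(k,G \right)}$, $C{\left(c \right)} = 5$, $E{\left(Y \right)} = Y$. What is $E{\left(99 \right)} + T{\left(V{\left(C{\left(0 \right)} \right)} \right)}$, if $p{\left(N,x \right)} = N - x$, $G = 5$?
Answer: $99$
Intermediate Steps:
$V{\left(k \right)} = -5 + k$ ($V{\left(k \right)} = k - 5 = -5 + k$)
$T{\left(v \right)} = - 208 v$
$E{\left(99 \right)} + T{\left(V{\left(C{\left(0 \right)} \right)} \right)} = 99 - 208 \left(-5 + 5\right) = 99 - 0 = 99 + 0 = 99$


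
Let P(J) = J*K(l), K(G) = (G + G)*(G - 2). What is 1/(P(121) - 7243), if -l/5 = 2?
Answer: 1/21797 ≈ 4.5878e-5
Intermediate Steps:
l = -10 (l = -5*2 = -10)
K(G) = 2*G*(-2 + G) (K(G) = (2*G)*(-2 + G) = 2*G*(-2 + G))
P(J) = 240*J (P(J) = J*(2*(-10)*(-2 - 10)) = J*(2*(-10)*(-12)) = J*240 = 240*J)
1/(P(121) - 7243) = 1/(240*121 - 7243) = 1/(29040 - 7243) = 1/21797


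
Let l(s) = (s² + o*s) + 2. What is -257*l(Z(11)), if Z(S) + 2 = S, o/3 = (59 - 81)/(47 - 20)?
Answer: -15677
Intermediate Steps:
o = -22/9 (o = 3*((59 - 81)/(47 - 20)) = 3*(-22/27) = -22/9 ≈ -2.4444)
Z(S) = -2 + S
l(s) = 2 + s² - 22*s/9 (l(s) = (s² - 22*s/9) + 2 = 2 + s² - 22*s/9)
-257*l(Z(11)) = -257*(2 + (-2 + 11)² - 22*(-2 + 11)/9) = -257*(2 + 9² - 22/9*9) = -257*(2 + 81 - 22) = -257*61 = -15677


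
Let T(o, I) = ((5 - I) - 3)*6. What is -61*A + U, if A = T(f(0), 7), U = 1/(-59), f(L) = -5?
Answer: 107969/59 ≈ 1830.0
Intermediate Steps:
U = -1/59 ≈ -0.016949
T(o, I) = 12 - 6*I (T(o, I) = (2 - I)*6 = 12 - 6*I)
A = -30 (A = 12 - 6*7 = 12 - 42 = -30)
-61*A + U = -61*(-30) - 1/59 = 1830 - 1/59 = 107969/59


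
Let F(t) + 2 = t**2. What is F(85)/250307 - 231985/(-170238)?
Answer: 59297098469/42611763066 ≈ 1.3916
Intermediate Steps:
F(t) = -2 + t**2
F(85)/250307 - 231985/(-170238) = (-2 + 85**2)/250307 - 231985/(-170238) = (-2 + 7225)*(1/250307) - 231985*(-1/170238) = 7223*(1/250307) + 231985/170238 = 7223/250307 + 231985/170238 = 59297098469/42611763066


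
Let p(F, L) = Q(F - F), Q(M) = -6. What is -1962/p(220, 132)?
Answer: 327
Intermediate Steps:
p(F, L) = -6
-1962/p(220, 132) = -1962/(-6) = -1962*(-⅙) = 327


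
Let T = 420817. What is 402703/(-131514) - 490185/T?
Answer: -233930458441/55343326938 ≈ -4.2269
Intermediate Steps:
402703/(-131514) - 490185/T = 402703/(-131514) - 490185/420817 = 402703*(-1/131514) - 490185*1/420817 = -402703/131514 - 490185/420817 = -233930458441/55343326938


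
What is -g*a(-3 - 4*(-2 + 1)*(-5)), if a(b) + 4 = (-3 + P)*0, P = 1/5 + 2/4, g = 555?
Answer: 2220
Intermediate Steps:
P = 7/10 (P = 1*(⅕) + 2*(¼) = ⅕ + ½ = 7/10 ≈ 0.70000)
a(b) = -4 (a(b) = -4 + (-3 + 7/10)*0 = -4 - 23/10*0 = -4 + 0 = -4)
-g*a(-3 - 4*(-2 + 1)*(-5)) = -555*(-4) = -1*(-2220) = 2220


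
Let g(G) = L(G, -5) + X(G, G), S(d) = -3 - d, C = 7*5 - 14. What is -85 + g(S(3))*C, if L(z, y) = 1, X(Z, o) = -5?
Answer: -169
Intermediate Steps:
C = 21 (C = 35 - 14 = 21)
g(G) = -4 (g(G) = 1 - 5 = -4)
-85 + g(S(3))*C = -85 - 4*21 = -85 - 84 = -169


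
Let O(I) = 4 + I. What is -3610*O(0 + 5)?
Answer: -32490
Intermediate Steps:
-3610*O(0 + 5) = -3610*(4 + (0 + 5)) = -3610*(4 + 5) = -3610*9 = -32490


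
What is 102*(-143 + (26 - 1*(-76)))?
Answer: -4182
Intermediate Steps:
102*(-143 + (26 - 1*(-76))) = 102*(-143 + (26 + 76)) = 102*(-143 + 102) = 102*(-41) = -4182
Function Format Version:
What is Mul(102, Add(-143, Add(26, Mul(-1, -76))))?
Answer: -4182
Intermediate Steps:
Mul(102, Add(-143, Add(26, Mul(-1, -76)))) = Mul(102, Add(-143, Add(26, 76))) = Mul(102, Add(-143, 102)) = Mul(102, -41) = -4182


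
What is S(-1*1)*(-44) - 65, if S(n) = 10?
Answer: -505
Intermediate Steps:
S(-1*1)*(-44) - 65 = 10*(-44) - 65 = -440 - 65 = -505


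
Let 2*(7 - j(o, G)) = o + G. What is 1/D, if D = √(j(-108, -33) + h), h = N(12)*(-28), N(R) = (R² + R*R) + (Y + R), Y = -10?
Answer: -I*√32170/16085 ≈ -0.011151*I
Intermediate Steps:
N(R) = -10 + R + 2*R² (N(R) = (R² + R*R) + (-10 + R) = (R² + R²) + (-10 + R) = 2*R² + (-10 + R) = -10 + R + 2*R²)
j(o, G) = 7 - G/2 - o/2 (j(o, G) = 7 - (o + G)/2 = 7 - (G + o)/2 = 7 + (-G/2 - o/2) = 7 - G/2 - o/2)
h = -8120 (h = (-10 + 12 + 2*12²)*(-28) = (-10 + 12 + 2*144)*(-28) = (-10 + 12 + 288)*(-28) = 290*(-28) = -8120)
D = I*√32170/2 (D = √((7 - ½*(-33) - ½*(-108)) - 8120) = √((7 + 33/2 + 54) - 8120) = √(155/2 - 8120) = √(-16085/2) = I*√32170/2 ≈ 89.68*I)
1/D = 1/(I*√32170/2) = -I*√32170/16085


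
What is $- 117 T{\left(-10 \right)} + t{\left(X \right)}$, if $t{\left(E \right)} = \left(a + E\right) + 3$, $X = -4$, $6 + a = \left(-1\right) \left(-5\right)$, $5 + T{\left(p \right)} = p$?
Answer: $1753$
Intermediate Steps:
$T{\left(p \right)} = -5 + p$
$a = -1$ ($a = -6 - -5 = -6 + 5 = -1$)
$t{\left(E \right)} = 2 + E$ ($t{\left(E \right)} = \left(-1 + E\right) + 3 = 2 + E$)
$- 117 T{\left(-10 \right)} + t{\left(X \right)} = - 117 \left(-5 - 10\right) + \left(2 - 4\right) = \left(-117\right) \left(-15\right) - 2 = 1755 - 2 = 1753$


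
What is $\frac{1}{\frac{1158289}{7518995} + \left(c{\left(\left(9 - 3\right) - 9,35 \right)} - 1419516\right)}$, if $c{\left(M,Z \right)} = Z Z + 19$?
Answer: $- \frac{683545}{969452628941} \approx -7.0508 \cdot 10^{-7}$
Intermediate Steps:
$c{\left(M,Z \right)} = 19 + Z^{2}$ ($c{\left(M,Z \right)} = Z^{2} + 19 = 19 + Z^{2}$)
$\frac{1}{\frac{1158289}{7518995} + \left(c{\left(\left(9 - 3\right) - 9,35 \right)} - 1419516\right)} = \frac{1}{\frac{1158289}{7518995} + \left(\left(19 + 35^{2}\right) - 1419516\right)} = \frac{1}{1158289 \cdot \frac{1}{7518995} + \left(\left(19 + 1225\right) - 1419516\right)} = \frac{1}{\frac{105299}{683545} + \left(1244 - 1419516\right)} = \frac{1}{\frac{105299}{683545} - 1418272} = \frac{1}{- \frac{969452628941}{683545}} = - \frac{683545}{969452628941}$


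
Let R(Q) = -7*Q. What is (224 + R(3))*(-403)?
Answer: -81809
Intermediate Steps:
(224 + R(3))*(-403) = (224 - 7*3)*(-403) = (224 - 21)*(-403) = 203*(-403) = -81809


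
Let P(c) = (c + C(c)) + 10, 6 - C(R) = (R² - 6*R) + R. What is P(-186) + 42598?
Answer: 6902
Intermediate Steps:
C(R) = 6 - R² + 5*R (C(R) = 6 - ((R² - 6*R) + R) = 6 - (R² - 5*R) = 6 + (-R² + 5*R) = 6 - R² + 5*R)
P(c) = 16 - c² + 6*c (P(c) = (c + (6 - c² + 5*c)) + 10 = (6 - c² + 6*c) + 10 = 16 - c² + 6*c)
P(-186) + 42598 = (16 - 1*(-186)² + 6*(-186)) + 42598 = (16 - 1*34596 - 1116) + 42598 = (16 - 34596 - 1116) + 42598 = -35696 + 42598 = 6902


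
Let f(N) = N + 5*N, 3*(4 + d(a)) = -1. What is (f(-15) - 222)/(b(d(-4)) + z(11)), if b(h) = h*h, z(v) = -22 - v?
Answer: 351/16 ≈ 21.938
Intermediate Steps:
d(a) = -13/3 (d(a) = -4 + (1/3)*(-1) = -4 - 1/3 = -13/3)
b(h) = h**2
f(N) = 6*N
(f(-15) - 222)/(b(d(-4)) + z(11)) = (6*(-15) - 222)/((-13/3)**2 + (-22 - 1*11)) = (-90 - 222)/(169/9 + (-22 - 11)) = -312/(169/9 - 33) = -312/(-128/9) = -312*(-9/128) = 351/16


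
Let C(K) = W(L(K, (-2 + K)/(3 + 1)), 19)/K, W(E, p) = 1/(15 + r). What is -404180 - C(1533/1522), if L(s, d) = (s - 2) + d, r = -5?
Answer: -3098040461/7665 ≈ -4.0418e+5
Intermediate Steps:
L(s, d) = -2 + d + s (L(s, d) = (-2 + s) + d = -2 + d + s)
W(E, p) = ⅒ (W(E, p) = 1/(15 - 5) = 1/10 = ⅒)
C(K) = 1/(10*K)
-404180 - C(1533/1522) = -404180 - 1/(10*(1533/1522)) = -404180 - 1/(10*(1533*(1/1522))) = -404180 - 1/(10*1533/1522) = -404180 - 1522/(10*1533) = -404180 - 1*761/7665 = -404180 - 761/7665 = -3098040461/7665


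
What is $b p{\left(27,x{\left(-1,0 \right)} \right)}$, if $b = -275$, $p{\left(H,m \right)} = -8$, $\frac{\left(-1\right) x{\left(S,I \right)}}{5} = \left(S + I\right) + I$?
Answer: $2200$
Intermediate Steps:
$x{\left(S,I \right)} = - 10 I - 5 S$ ($x{\left(S,I \right)} = - 5 \left(\left(S + I\right) + I\right) = - 5 \left(\left(I + S\right) + I\right) = - 5 \left(S + 2 I\right) = - 10 I - 5 S$)
$b p{\left(27,x{\left(-1,0 \right)} \right)} = \left(-275\right) \left(-8\right) = 2200$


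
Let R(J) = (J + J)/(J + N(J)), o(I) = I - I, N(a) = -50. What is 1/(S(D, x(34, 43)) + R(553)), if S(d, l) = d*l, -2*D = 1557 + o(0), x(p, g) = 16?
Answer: -503/6264262 ≈ -8.0297e-5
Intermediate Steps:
o(I) = 0
R(J) = 2*J/(-50 + J) (R(J) = (J + J)/(J - 50) = (2*J)/(-50 + J) = 2*J/(-50 + J))
D = -1557/2 (D = -(1557 + 0)/2 = -½*1557 = -1557/2 ≈ -778.50)
1/(S(D, x(34, 43)) + R(553)) = 1/(-1557/2*16 + 2*553/(-50 + 553)) = 1/(-12456 + 2*553/503) = 1/(-12456 + 2*553*(1/503)) = 1/(-12456 + 1106/503) = 1/(-6264262/503) = -503/6264262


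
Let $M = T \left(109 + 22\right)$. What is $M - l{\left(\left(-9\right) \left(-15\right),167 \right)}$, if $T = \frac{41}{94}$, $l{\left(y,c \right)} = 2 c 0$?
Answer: $\frac{5371}{94} \approx 57.138$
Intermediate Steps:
$l{\left(y,c \right)} = 0$
$T = \frac{41}{94}$ ($T = 41 \cdot \frac{1}{94} = \frac{41}{94} \approx 0.43617$)
$M = \frac{5371}{94}$ ($M = \frac{41 \left(109 + 22\right)}{94} = \frac{41}{94} \cdot 131 = \frac{5371}{94} \approx 57.138$)
$M - l{\left(\left(-9\right) \left(-15\right),167 \right)} = \frac{5371}{94} - 0 = \frac{5371}{94} + 0 = \frac{5371}{94}$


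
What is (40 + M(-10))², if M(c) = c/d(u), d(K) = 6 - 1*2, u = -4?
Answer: 5625/4 ≈ 1406.3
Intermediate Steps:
d(K) = 4 (d(K) = 6 - 2 = 4)
M(c) = c/4
(40 + M(-10))² = (40 + (¼)*(-10))² = (40 - 5/2)² = (75/2)² = 5625/4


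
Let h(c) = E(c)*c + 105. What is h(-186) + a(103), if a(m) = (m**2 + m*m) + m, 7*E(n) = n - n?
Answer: 21426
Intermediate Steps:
E(n) = 0 (E(n) = (n - n)/7 = (1/7)*0 = 0)
h(c) = 105 (h(c) = 0*c + 105 = 0 + 105 = 105)
a(m) = m + 2*m**2 (a(m) = (m**2 + m**2) + m = 2*m**2 + m = m + 2*m**2)
h(-186) + a(103) = 105 + 103*(1 + 2*103) = 105 + 103*(1 + 206) = 105 + 103*207 = 105 + 21321 = 21426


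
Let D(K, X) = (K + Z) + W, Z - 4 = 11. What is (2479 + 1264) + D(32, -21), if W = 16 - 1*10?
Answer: 3796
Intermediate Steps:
Z = 15 (Z = 4 + 11 = 15)
W = 6 (W = 16 - 10 = 6)
D(K, X) = 21 + K (D(K, X) = (K + 15) + 6 = (15 + K) + 6 = 21 + K)
(2479 + 1264) + D(32, -21) = (2479 + 1264) + (21 + 32) = 3743 + 53 = 3796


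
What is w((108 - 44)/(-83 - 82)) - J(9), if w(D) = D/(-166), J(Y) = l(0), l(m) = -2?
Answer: 27422/13695 ≈ 2.0023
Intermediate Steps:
J(Y) = -2
w(D) = -D/166 (w(D) = D*(-1/166) = -D/166)
w((108 - 44)/(-83 - 82)) - J(9) = -(108 - 44)/(166*(-83 - 82)) - 1*(-2) = -32/(83*(-165)) + 2 = -32*(-1)/(83*165) + 2 = -1/166*(-64/165) + 2 = 32/13695 + 2 = 27422/13695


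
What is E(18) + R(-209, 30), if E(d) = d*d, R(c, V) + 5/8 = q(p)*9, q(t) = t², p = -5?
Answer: 4387/8 ≈ 548.38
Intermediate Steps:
R(c, V) = 1795/8 (R(c, V) = -5/8 + (-5)²*9 = -5/8 + 25*9 = -5/8 + 225 = 1795/8)
E(d) = d²
E(18) + R(-209, 30) = 18² + 1795/8 = 324 + 1795/8 = 4387/8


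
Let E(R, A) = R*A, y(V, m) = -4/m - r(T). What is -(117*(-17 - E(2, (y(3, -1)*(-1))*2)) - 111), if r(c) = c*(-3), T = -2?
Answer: 3036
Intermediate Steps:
r(c) = -3*c
y(V, m) = -6 - 4/m (y(V, m) = -4/m - (-3)*(-2) = -4/m - 1*6 = -4/m - 6 = -6 - 4/m)
E(R, A) = A*R
-(117*(-17 - E(2, (y(3, -1)*(-1))*2)) - 111) = -(117*(-17 - ((-6 - 4/(-1))*(-1))*2*2) - 111) = -(117*(-17 - ((-6 - 4*(-1))*(-1))*2*2) - 111) = -(117*(-17 - ((-6 + 4)*(-1))*2*2) - 111) = -(117*(-17 - -2*(-1)*2*2) - 111) = -(117*(-17 - 2*2*2) - 111) = -(117*(-17 - 4*2) - 111) = -(117*(-17 - 1*8) - 111) = -(117*(-17 - 8) - 111) = -(117*(-25) - 111) = -(-2925 - 111) = -1*(-3036) = 3036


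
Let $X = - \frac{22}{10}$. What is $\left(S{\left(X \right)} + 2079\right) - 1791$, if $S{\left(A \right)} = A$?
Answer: $\frac{1429}{5} \approx 285.8$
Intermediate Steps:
$X = - \frac{11}{5}$ ($X = \left(-22\right) \frac{1}{10} = - \frac{11}{5} \approx -2.2$)
$\left(S{\left(X \right)} + 2079\right) - 1791 = \left(- \frac{11}{5} + 2079\right) - 1791 = \frac{10384}{5} - 1791 = \frac{1429}{5}$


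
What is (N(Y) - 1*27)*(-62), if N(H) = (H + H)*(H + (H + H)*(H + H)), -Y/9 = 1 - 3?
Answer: -2931174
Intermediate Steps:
Y = 18 (Y = -9*(1 - 3) = -9*(-2) = 18)
N(H) = 2*H*(H + 4*H²) (N(H) = (2*H)*(H + (2*H)*(2*H)) = (2*H)*(H + 4*H²) = 2*H*(H + 4*H²))
(N(Y) - 1*27)*(-62) = (18²*(2 + 8*18) - 1*27)*(-62) = (324*(2 + 144) - 27)*(-62) = (324*146 - 27)*(-62) = (47304 - 27)*(-62) = 47277*(-62) = -2931174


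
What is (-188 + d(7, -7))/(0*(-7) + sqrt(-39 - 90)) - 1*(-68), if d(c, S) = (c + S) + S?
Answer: 68 + 65*I*sqrt(129)/43 ≈ 68.0 + 17.169*I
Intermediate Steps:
d(c, S) = c + 2*S (d(c, S) = (S + c) + S = c + 2*S)
(-188 + d(7, -7))/(0*(-7) + sqrt(-39 - 90)) - 1*(-68) = (-188 + (7 + 2*(-7)))/(0*(-7) + sqrt(-39 - 90)) - 1*(-68) = (-188 + (7 - 14))/(0 + sqrt(-129)) + 68 = (-188 - 7)/(0 + I*sqrt(129)) + 68 = -195*(-I*sqrt(129)/129) + 68 = -(-65)*I*sqrt(129)/43 + 68 = 65*I*sqrt(129)/43 + 68 = 68 + 65*I*sqrt(129)/43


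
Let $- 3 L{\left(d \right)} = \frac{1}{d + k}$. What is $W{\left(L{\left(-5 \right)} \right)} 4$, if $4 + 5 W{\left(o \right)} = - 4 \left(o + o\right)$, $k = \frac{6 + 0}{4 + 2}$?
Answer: $- \frac{56}{15} \approx -3.7333$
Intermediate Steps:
$k = 1$ ($k = \frac{6}{6} = 6 \cdot \frac{1}{6} = 1$)
$L{\left(d \right)} = - \frac{1}{3 \left(1 + d\right)}$ ($L{\left(d \right)} = - \frac{1}{3 \left(d + 1\right)} = - \frac{1}{3 \left(1 + d\right)}$)
$W{\left(o \right)} = - \frac{4}{5} - \frac{8 o}{5}$ ($W{\left(o \right)} = - \frac{4}{5} + \frac{\left(-4\right) \left(o + o\right)}{5} = - \frac{4}{5} + \frac{\left(-4\right) 2 o}{5} = - \frac{4}{5} + \frac{\left(-8\right) o}{5} = - \frac{4}{5} - \frac{8 o}{5}$)
$W{\left(L{\left(-5 \right)} \right)} 4 = \left(- \frac{4}{5} - \frac{8 \left(- \frac{1}{3 + 3 \left(-5\right)}\right)}{5}\right) 4 = \left(- \frac{4}{5} - \frac{8 \left(- \frac{1}{3 - 15}\right)}{5}\right) 4 = \left(- \frac{4}{5} - \frac{8 \left(- \frac{1}{-12}\right)}{5}\right) 4 = \left(- \frac{4}{5} - \frac{8 \left(\left(-1\right) \left(- \frac{1}{12}\right)\right)}{5}\right) 4 = \left(- \frac{4}{5} - \frac{2}{15}\right) 4 = \left(- \frac{14}{15}\right) 4 = - \frac{56}{15}$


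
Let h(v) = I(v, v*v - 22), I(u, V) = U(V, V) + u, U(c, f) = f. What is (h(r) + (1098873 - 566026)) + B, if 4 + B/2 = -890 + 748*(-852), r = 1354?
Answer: 1091115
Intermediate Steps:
B = -1276380 (B = -8 + 2*(-890 + 748*(-852)) = -8 + 2*(-890 - 637296) = -8 + 2*(-638186) = -8 - 1276372 = -1276380)
I(u, V) = V + u
h(v) = -22 + v + v**2 (h(v) = (v*v - 22) + v = (v**2 - 22) + v = (-22 + v**2) + v = -22 + v + v**2)
(h(r) + (1098873 - 566026)) + B = ((-22 + 1354 + 1354**2) + (1098873 - 566026)) - 1276380 = ((-22 + 1354 + 1833316) + 532847) - 1276380 = (1834648 + 532847) - 1276380 = 2367495 - 1276380 = 1091115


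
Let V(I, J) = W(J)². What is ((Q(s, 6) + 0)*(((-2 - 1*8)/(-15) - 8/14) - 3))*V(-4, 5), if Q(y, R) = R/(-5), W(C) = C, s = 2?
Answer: 610/7 ≈ 87.143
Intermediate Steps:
Q(y, R) = -R/5 (Q(y, R) = R*(-⅕) = -R/5)
V(I, J) = J²
((Q(s, 6) + 0)*(((-2 - 1*8)/(-15) - 8/14) - 3))*V(-4, 5) = ((-⅕*6 + 0)*(((-2 - 1*8)/(-15) - 8/14) - 3))*5² = ((-6/5 + 0)*(((-2 - 8)*(-1/15) - 8*1/14) - 3))*25 = -6*((-10*(-1/15) - 4/7) - 3)/5*25 = -6*((⅔ - 4/7) - 3)/5*25 = -6*(2/21 - 3)/5*25 = -6/5*(-61/21)*25 = (122/35)*25 = 610/7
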